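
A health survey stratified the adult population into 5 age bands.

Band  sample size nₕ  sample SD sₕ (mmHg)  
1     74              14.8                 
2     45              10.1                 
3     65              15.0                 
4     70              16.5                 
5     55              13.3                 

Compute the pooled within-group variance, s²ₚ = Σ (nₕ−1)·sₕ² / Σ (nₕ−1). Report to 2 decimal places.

207.95

1: (74−1)·14.8² = 73·219.04 = 15989.92
2: (45−1)·10.1² = 44·102.01 = 4488.44
3: (65−1)·15.0² = 64·225 = 14400
4: (70−1)·16.5² = 69·272.25 = 18785.25
5: (55−1)·13.3² = 54·176.89 = 9552.06
Numerator = 63215.67; denominator = Σ(nₕ−1) = 304.
s²ₚ = 63215.67/304 = 207.9463... → 207.95.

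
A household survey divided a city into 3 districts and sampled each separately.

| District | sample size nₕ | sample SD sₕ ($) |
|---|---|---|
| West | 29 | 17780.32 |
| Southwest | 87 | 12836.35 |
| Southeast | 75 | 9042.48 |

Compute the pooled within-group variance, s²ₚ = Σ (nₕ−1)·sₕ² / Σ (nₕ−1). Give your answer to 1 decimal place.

Degrees of freedom: 28 + 86 + 74 = 188.
Σ(nₕ−1)sₕ² = 28·316139779.3024 + 86·164771881.3225 + 74·81766444.5504 = 29073012510.9318.
s²ₚ = 29073012510.9318 / 188 = 154643683.569... → 154643683.6.

154643683.6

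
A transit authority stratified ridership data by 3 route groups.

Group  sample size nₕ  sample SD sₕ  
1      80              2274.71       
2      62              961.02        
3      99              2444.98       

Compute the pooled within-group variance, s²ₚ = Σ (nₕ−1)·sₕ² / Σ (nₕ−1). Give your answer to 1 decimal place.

4415731.6

Degrees of freedom: 79 + 61 + 98 = 238.
Σ(nₕ−1)sₕ² = 79·5174305.5841 + 61·923559.4404 + 98·5977927.2004 = 1050944132.6475.
s²ₚ = 1050944132.6475 / 238 = 4415731.650... → 4415731.6.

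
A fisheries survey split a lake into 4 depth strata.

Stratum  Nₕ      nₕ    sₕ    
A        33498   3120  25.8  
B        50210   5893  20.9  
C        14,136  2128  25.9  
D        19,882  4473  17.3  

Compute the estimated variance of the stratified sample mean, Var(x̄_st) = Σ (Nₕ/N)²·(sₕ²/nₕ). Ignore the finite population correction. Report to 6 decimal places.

N = 117726. Term for each stratum: Wₕ²sₕ²/nₕ.
Var(x̄_st) = 0.017273399 + 0.013483163 + 0.004545024 + 0.001908397 = 0.037209983 → 0.037210.

0.037210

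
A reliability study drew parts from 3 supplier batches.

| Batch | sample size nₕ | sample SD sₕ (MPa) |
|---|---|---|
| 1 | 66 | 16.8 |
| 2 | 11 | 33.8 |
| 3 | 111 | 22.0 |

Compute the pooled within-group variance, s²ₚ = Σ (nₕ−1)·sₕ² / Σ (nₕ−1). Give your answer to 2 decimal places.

Degrees of freedom: 65 + 10 + 110 = 185.
Σ(nₕ−1)sₕ² = 65·282.24 + 10·1142.44 + 110·484 = 83010.
s²ₚ = 83010 / 185 = 448.7027... → 448.70.

448.70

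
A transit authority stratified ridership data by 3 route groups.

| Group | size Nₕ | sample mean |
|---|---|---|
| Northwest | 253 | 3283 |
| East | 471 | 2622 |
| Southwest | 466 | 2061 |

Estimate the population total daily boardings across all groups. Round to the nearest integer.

Population total = Σ Nₕ·x̄ₕ (each stratum's size times its mean).
253·3283 + 471·2622 + 466·2061 = 830599 + 1234962 + 960426 = 3025987.

3025987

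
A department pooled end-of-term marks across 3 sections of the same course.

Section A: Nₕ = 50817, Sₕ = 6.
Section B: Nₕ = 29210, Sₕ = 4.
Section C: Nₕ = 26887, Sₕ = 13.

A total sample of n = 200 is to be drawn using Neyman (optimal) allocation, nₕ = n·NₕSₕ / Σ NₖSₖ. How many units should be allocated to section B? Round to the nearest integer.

Σ NₕSₕ = 50817·6 + 29210·4 + 26887·13 = 771273.
Share for B: 116840/771273 = 0.15149.
n_B = 200 × 0.15149 = 30.298... → 30.

30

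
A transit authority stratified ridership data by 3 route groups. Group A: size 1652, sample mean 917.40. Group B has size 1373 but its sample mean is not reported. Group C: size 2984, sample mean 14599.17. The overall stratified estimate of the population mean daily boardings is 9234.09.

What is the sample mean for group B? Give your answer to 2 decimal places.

N = 1652 + 1373 + 2984 = 6009.
Overall total = μ·N = 9234.09·6009 = 55487646.81.
Subtract the known strata: 1652·917.40 + 2984·14599.17 = 45079468.08.
Remaining total for group B: 55487646.81 − 45079468.08 = 10408178.73.
Divide by its size: 10408178.73 / 1373 = 7580.6109... → 7580.61.

7580.61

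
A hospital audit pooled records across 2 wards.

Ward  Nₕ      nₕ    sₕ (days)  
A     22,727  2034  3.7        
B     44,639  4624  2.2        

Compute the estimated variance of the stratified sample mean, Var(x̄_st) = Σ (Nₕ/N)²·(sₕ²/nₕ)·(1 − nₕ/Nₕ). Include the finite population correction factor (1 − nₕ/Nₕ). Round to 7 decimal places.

N = 67366; Wₕ = Nₕ/N.
ward A: (22727/67366)²·3.7²/2034·(1 − 2034/22727) = 0.0006974877
ward B: (44639/67366)²·2.2²/4624·(1 − 4624/44639) = 0.0004119868
Sum = 0.0011094745 → 0.0011095.

0.0011095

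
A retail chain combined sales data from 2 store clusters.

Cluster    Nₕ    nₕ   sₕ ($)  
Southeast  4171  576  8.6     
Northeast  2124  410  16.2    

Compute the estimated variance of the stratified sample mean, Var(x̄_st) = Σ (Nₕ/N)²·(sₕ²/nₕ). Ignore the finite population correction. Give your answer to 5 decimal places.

0.12924

N = 6295; Wₕ = Nₕ/N.
cluster Southeast: (4171/6295)²·8.6²/576 = 0.05637199
cluster Northeast: (2124/6295)²·16.2²/410 = 0.07287251
Sum = 0.12924450 → 0.12924.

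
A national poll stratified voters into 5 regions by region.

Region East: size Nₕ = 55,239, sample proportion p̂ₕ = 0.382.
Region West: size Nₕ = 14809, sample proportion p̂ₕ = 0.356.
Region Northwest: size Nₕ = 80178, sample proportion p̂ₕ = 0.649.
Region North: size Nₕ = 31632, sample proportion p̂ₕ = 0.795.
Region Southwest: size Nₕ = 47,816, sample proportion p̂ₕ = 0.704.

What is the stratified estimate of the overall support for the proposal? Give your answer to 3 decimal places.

0.597

N = 55239 + 14809 + 80178 + 31632 + 47816 = 229674.
Overall proportion = Σ (Nₕ/N)·p̂ₕ.
Σ Nₕp̂ₕ = 21101.298 + 5272.004 + 52035.522 + 25147.44 + 33662.464 = 137218.728.
137218.728 / 229674 = 0.59745... → 0.597.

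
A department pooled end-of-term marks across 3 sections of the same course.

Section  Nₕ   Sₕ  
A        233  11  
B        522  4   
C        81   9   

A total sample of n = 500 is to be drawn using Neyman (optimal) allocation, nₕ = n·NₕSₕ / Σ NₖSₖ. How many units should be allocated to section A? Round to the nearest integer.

238

A: NₕSₕ = 233·11 = 2563
B: NₕSₕ = 522·4 = 2088
C: NₕSₕ = 81·9 = 729
Σ NₕSₕ = 5380.
n_A = 500·2563/5380 = 238.197... → 238.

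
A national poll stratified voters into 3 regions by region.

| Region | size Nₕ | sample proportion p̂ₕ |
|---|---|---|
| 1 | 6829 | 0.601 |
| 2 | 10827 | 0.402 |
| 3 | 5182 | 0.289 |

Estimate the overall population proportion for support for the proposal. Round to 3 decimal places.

0.436

Wₕ = Nₕ/N with N = 22838: 0.2990, 0.4741, 0.2269.
p̂_st = 0.2990·0.601 + 0.4741·0.402 + 0.2269·0.289 ≈ 0.43586... → 0.436.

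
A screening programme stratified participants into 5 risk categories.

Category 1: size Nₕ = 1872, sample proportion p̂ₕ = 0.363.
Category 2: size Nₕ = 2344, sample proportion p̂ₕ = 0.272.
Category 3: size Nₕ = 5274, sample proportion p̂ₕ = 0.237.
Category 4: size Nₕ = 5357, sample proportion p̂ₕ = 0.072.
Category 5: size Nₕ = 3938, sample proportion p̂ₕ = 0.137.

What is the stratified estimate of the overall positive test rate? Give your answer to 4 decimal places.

0.1859

N = 1872 + 2344 + 5274 + 5357 + 3938 = 18785.
Overall proportion = Σ (Nₕ/N)·p̂ₕ.
Σ Nₕp̂ₕ = 679.536 + 637.568 + 1249.938 + 385.704 + 539.506 = 3492.252.
3492.252 / 18785 = 0.185906... → 0.1859.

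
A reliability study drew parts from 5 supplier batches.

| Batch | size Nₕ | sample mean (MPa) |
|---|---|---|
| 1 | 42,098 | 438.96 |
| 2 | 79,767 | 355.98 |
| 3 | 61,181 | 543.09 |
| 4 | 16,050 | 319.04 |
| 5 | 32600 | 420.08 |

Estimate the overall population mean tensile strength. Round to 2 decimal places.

N = 231696; weights Wₕ = Nₕ/N = (0.1817, 0.3443, 0.2641, 0.0693, 0.1407).
x̄_st = Σ Wₕ·x̄ₕ = 0.1817·438.96 + 0.3443·355.98 + 0.2641·543.09 + 0.0693·319.04 + 0.1407·420.08 ≈ 426.9249...
→ 426.92.

426.92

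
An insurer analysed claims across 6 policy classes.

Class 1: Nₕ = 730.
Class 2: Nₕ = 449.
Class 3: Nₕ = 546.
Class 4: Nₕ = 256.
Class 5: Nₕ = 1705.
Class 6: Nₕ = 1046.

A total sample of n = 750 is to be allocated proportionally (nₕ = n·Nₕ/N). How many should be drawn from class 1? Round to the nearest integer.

116

N = 730 + 449 + 546 + 256 + 1705 + 1046 = 4732.
n_1 = 750·730/4732 = 115.702... → 116.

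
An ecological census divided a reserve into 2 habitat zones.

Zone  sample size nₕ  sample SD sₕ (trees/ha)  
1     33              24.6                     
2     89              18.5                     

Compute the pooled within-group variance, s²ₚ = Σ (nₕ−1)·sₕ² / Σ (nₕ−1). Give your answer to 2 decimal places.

412.36

1: (33−1)·24.6² = 32·605.16 = 19365.12
2: (89−1)·18.5² = 88·342.25 = 30118
Numerator = 49483.12; denominator = Σ(nₕ−1) = 120.
s²ₚ = 49483.12/120 = 412.3593... → 412.36.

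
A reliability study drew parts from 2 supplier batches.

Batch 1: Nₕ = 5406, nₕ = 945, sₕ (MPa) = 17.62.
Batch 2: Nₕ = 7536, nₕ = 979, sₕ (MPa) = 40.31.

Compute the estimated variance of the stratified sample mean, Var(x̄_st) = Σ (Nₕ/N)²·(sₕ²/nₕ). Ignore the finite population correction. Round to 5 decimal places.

N = 12942. Term for each stratum: Wₕ²sₕ²/nₕ.
Var(x̄_st) = 0.05732305 + 0.56275828 = 0.62008133 → 0.62008.

0.62008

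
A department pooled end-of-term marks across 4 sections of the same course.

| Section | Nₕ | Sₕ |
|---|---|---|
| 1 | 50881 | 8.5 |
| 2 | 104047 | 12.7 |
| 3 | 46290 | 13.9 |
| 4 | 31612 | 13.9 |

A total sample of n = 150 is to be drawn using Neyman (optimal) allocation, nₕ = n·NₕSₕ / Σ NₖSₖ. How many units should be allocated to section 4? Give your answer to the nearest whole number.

Σ NₕSₕ = 50881·8.5 + 104047·12.7 + 46290·13.9 + 31612·13.9 = 2836723.2.
Share for 4: 439406.8/2836723.2 = 0.15490.
n_4 = 150 × 0.15490 = 23.235... → 23.

23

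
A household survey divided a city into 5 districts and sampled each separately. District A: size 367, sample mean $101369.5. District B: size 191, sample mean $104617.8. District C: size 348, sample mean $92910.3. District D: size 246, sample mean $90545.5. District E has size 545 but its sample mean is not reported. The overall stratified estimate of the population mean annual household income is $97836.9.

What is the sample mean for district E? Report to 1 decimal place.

99518.6

N = 367 + 191 + 348 + 246 + 545 = 1697.
Overall total = μ·N = 97836.9·1697 = 166029219.3.
Subtract the known strata: 367·101369.5 + 191·104617.8 + 348·92910.3 + 246·90545.5 = 111791583.7.
Remaining total for district E: 166029219.3 − 111791583.7 = 54237635.6.
Divide by its size: 54237635.6 / 545 = 99518.597... → 99518.6.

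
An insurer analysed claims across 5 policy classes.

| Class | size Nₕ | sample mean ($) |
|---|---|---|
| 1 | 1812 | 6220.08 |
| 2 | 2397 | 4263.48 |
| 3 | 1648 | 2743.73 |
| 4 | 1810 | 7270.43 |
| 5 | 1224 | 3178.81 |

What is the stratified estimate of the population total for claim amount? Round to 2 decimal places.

1: 1812·6220.08 = 11270784.96
2: 2397·4263.48 = 10219561.56
3: 1648·2743.73 = 4521667.04
4: 1810·7270.43 = 13159478.3
5: 1224·3178.81 = 3890863.44
τ̂ = Σ Nₕx̄ₕ = 43062355.30.

43062355.30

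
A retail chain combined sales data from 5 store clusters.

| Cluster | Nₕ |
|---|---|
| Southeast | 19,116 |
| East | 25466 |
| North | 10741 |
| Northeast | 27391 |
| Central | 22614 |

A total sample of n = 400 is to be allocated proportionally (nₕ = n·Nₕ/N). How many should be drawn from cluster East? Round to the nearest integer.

N = 19116 + 25466 + 10741 + 27391 + 22614 = 105328.
n_East = 400·25466/105328 = 96.711... → 97.

97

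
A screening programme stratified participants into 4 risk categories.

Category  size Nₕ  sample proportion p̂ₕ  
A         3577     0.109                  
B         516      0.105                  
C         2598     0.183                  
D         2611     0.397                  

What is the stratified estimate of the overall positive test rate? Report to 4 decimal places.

N = 3577 + 516 + 2598 + 2611 = 9302.
Overall proportion = Σ (Nₕ/N)·p̂ₕ.
Σ Nₕp̂ₕ = 389.893 + 54.18 + 475.434 + 1036.567 = 1956.074.
1956.074 / 9302 = 0.210285... → 0.2103.

0.2103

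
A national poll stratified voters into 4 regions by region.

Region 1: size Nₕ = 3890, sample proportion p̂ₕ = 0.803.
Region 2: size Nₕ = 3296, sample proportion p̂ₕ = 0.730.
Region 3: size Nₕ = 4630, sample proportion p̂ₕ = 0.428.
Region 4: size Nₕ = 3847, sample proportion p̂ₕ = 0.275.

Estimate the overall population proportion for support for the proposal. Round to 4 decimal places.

0.5471

Wₕ = Nₕ/N with N = 15663: 0.2484, 0.2104, 0.2956, 0.2456.
p̂_st = 0.2484·0.803 + 0.2104·0.730 + 0.2956·0.428 + 0.2456·0.275 ≈ 0.547106... → 0.5471.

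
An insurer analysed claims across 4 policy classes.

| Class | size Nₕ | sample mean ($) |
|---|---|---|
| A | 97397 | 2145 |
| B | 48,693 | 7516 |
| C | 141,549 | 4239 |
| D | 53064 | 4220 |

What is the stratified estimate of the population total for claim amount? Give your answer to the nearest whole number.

1398849444

A: 97397·2145 = 208916565
B: 48693·7516 = 365976588
C: 141549·4239 = 600026211
D: 53064·4220 = 223930080
τ̂ = Σ Nₕx̄ₕ = 1398849444.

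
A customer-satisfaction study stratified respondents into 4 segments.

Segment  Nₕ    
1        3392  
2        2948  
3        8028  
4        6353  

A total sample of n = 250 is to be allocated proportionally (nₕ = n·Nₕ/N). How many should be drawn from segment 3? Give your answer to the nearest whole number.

97

N = 3392 + 2948 + 8028 + 6353 = 20721.
n_3 = 250·8028/20721 = 96.858... → 97.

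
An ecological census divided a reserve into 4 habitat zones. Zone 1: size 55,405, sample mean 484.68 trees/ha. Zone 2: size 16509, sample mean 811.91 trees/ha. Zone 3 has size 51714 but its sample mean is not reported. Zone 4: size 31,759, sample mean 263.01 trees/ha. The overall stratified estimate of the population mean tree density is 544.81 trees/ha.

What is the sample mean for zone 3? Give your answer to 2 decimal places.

697.02

Σ Nₕx̄ₕ = N·μ, so 51714·x̄_3 = 155387·544.81 − (55405·484.68 + 16509·811.91 + 31759·263.01).
= 84656391.47 − 48610452.18 = 36045939.29.
x̄_3 = 36045939.29 / 51714 = 697.0248... → 697.02.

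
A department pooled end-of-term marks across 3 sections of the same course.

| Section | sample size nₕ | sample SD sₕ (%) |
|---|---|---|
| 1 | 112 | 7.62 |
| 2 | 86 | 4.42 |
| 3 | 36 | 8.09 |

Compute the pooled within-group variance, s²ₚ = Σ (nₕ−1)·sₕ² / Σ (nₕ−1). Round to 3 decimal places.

45.006

Degrees of freedom: 111 + 85 + 35 = 231.
Σ(nₕ−1)sₕ² = 111·58.0644 + 85·19.5364 + 35·65.4481 = 10396.4259.
s²ₚ = 10396.4259 / 231 = 45.00617... → 45.006.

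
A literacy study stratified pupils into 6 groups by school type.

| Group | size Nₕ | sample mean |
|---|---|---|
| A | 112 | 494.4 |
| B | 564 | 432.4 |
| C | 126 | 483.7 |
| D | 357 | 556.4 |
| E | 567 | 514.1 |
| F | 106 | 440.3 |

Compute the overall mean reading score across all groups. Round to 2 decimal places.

N = 112 + 564 + 126 + 357 + 567 + 106 = 1832.
Overall mean = Σ (Nₕ/N)·x̄ₕ — weight by population share, not a simple average.
Σ Nₕx̄ₕ = 112·494.4 + 564·432.4 + 126·483.7 + 357·556.4 + 567·514.1 + 106·440.3 = 55372.8 + 243873.6 + 60946.2 + 198634.8 + 291494.7 + 46671.8 = 896993.9.
Divide by N: 896993.9 / 1832 = 489.6255... → 489.63.

489.63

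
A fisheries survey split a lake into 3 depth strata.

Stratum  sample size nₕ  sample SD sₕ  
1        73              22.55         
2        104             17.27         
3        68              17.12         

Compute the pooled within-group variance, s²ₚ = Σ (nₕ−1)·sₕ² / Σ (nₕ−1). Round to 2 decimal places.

359.38

1: (73−1)·22.55² = 72·508.5025 = 36612.18
2: (104−1)·17.27² = 103·298.2529 = 30720.0487
3: (68−1)·17.12² = 67·293.0944 = 19637.3248
Numerator = 86969.5535; denominator = Σ(nₕ−1) = 242.
s²ₚ = 86969.5535/242 = 359.3783... → 359.38.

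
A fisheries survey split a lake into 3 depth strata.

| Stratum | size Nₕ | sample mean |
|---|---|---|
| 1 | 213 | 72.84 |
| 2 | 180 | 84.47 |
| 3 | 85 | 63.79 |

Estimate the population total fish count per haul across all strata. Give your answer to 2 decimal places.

36141.67

Population total = Σ Nₕ·x̄ₕ (each stratum's size times its mean).
213·72.84 + 180·84.47 + 85·63.79 = 15514.92 + 15204.6 + 5422.15 = 36141.67.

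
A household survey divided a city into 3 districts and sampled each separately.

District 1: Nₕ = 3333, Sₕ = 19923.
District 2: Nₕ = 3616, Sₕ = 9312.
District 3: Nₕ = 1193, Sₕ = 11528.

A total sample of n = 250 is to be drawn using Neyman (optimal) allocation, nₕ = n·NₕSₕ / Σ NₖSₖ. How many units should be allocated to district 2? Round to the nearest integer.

Σ NₕSₕ = 3333·19923 + 3616·9312 + 1193·11528 = 113828455.
Share for 2: 33672192/113828455 = 0.29582.
n_2 = 250 × 0.29582 = 73.954... → 74.

74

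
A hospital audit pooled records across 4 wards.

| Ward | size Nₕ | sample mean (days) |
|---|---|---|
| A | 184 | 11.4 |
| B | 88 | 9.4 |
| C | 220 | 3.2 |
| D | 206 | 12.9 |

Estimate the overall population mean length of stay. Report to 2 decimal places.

N = 698; weights Wₕ = Nₕ/N = (0.2636, 0.1261, 0.3152, 0.2951).
x̄_st = Σ Wₕ·x̄ₕ = 0.2636·11.4 + 0.1261·9.4 + 0.3152·3.2 + 0.2951·12.9 ≈ 9.0060...
→ 9.01.

9.01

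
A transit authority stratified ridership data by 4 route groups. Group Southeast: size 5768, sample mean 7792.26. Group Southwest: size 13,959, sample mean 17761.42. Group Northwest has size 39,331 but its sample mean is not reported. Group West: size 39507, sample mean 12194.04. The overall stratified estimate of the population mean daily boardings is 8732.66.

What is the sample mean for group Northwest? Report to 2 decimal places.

2189.30

N = 5768 + 13959 + 39331 + 39507 = 98565.
Overall total = μ·N = 8732.66·98565 = 860734632.9.
Subtract the known strata: 5768·7792.26 + 13959·17761.42 + 39507·12194.04 = 774627355.74.
Remaining total for group Northwest: 860734632.9 − 774627355.74 = 86107277.16.
Divide by its size: 86107277.16 / 39331 = 2189.2979... → 2189.30.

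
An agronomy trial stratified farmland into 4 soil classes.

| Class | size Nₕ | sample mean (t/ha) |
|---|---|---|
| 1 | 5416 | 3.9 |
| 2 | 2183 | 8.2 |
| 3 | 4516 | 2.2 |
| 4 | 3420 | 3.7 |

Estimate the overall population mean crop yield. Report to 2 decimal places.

3.97

N = 15535; weights Wₕ = Nₕ/N = (0.3486, 0.1405, 0.2907, 0.2201).
x̄_st = Σ Wₕ·x̄ₕ = 0.3486·3.9 + 0.1405·8.2 + 0.2907·2.2 + 0.2201·3.7 ≈ 3.9660...
→ 3.97.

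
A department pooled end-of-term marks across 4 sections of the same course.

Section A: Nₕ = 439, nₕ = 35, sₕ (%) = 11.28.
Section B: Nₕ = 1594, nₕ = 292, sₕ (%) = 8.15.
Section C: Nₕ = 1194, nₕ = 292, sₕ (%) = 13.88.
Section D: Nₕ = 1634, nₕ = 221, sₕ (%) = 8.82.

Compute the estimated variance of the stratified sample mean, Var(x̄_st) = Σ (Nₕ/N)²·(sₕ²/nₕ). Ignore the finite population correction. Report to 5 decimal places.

0.13369

N = 4861. Term for each stratum: Wₕ²sₕ²/nₕ.
Var(x̄_st) = 0.02965022 + 0.02446007 + 0.03980645 + 0.03977386 = 0.13369061 → 0.13369.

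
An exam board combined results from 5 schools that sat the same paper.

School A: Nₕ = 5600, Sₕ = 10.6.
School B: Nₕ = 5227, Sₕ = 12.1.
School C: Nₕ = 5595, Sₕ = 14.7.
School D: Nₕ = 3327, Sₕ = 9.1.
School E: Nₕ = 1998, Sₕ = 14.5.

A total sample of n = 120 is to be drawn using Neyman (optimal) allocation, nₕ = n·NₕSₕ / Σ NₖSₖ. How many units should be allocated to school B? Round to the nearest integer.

29

A: NₕSₕ = 5600·10.6 = 59360
B: NₕSₕ = 5227·12.1 = 63246.7
C: NₕSₕ = 5595·14.7 = 82246.5
D: NₕSₕ = 3327·9.1 = 30275.7
E: NₕSₕ = 1998·14.5 = 28971
Σ NₕSₕ = 264099.9.
n_B = 120·63246.7/264099.9 = 28.738... → 29.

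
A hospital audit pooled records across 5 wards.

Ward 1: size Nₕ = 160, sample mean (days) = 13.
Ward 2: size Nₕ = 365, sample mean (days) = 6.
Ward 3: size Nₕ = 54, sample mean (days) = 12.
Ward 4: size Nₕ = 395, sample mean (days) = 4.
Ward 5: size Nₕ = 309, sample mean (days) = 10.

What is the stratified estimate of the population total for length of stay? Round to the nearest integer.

9588

Population total = Σ Nₕ·x̄ₕ (each stratum's size times its mean).
160·13 + 365·6 + 54·12 + 395·4 + 309·10 = 2080 + 2190 + 648 + 1580 + 3090 = 9588.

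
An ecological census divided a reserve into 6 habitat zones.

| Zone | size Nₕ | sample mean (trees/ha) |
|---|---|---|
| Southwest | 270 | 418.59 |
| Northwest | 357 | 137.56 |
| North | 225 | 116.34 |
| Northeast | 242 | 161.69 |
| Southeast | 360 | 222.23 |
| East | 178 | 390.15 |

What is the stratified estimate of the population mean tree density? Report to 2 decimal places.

N = 1632; weights Wₕ = Nₕ/N = (0.1654, 0.2188, 0.1379, 0.1483, 0.2206, 0.1091).
x̄_st = Σ Wₕ·x̄ₕ = 0.1654·418.59 + 0.2188·137.56 + 0.1379·116.34 + 0.1483·161.69 + 0.2206·222.23 + 0.1091·390.15 ≈ 230.9333...
→ 230.93.

230.93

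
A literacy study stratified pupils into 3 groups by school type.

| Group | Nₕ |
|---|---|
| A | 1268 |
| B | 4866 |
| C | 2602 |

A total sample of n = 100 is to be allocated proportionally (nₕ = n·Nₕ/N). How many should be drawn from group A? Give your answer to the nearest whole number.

15

N = 1268 + 4866 + 2602 = 8736.
n_A = 100·1268/8736 = 14.515... → 15.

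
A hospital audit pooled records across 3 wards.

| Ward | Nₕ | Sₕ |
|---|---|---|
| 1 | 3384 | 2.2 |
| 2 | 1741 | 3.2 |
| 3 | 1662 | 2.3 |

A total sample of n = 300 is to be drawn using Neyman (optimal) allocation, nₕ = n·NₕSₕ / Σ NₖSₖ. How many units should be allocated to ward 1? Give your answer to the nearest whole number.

133

1: NₕSₕ = 3384·2.2 = 7444.8
2: NₕSₕ = 1741·3.2 = 5571.2
3: NₕSₕ = 1662·2.3 = 3822.6
Σ NₕSₕ = 16838.6.
n_1 = 300·7444.8/16838.6 = 132.638... → 133.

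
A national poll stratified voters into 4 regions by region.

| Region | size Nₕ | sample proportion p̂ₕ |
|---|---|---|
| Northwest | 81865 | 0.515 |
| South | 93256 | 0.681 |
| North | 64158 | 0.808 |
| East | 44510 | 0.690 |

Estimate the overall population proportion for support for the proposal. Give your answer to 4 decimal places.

0.6632

Wₕ = Nₕ/N with N = 283789: 0.2885, 0.3286, 0.2261, 0.1568.
p̂_st = 0.2885·0.515 + 0.3286·0.681 + 0.2261·0.808 + 0.1568·0.690 ≈ 0.663237... → 0.6632.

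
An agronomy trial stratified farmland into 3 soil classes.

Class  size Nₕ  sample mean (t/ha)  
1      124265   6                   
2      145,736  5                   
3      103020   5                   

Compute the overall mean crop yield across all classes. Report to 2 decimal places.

5.33

N = 124265 + 145736 + 103020 = 373021.
Weight each subgroup mean by Nₕ/N and sum.
Σ Nₕx̄ₕ = 124265·6 + 145736·5 + 103020·5 = 745590 + 728680 + 515100 = 1989370.
Divide by N: 1989370 / 373021 = 5.3331... → 5.33.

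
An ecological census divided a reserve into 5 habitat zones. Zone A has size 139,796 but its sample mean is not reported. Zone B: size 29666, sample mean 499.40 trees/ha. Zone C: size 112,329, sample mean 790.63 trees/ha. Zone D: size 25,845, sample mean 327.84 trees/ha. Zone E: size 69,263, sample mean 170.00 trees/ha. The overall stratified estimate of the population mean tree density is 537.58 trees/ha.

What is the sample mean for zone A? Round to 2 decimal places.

563.25

N = 139796 + 29666 + 112329 + 25845 + 69263 = 376899.
Overall total = μ·N = 537.58·376899 = 202613364.42.
Subtract the known strata: 29666·499.40 + 112329·790.63 + 25845·327.84 + 69263·170.00 = 123873612.47.
Remaining total for zone A: 202613364.42 − 123873612.47 = 78739751.95.
Divide by its size: 78739751.95 / 139796 = 563.2475... → 563.25.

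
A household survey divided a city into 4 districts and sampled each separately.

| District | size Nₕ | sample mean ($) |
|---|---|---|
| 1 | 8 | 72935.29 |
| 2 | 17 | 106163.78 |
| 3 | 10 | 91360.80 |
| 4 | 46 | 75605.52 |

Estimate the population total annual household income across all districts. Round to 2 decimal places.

6779728.50

Estimate total by summing Nₕ·x̄ₕ over strata.
8·72935.29 + 17·106163.78 + 10·91360.80 + 46·75605.52 = 583482.32 + 1804784.26 + 913608 + 3477853.92 = 6779728.50.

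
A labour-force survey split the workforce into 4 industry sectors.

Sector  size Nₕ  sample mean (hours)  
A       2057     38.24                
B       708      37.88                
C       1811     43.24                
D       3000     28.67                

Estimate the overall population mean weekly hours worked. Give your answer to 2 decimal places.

N = 2057 + 708 + 1811 + 3000 = 7576.
Overall mean = Σ (Nₕ/N)·x̄ₕ — weight by population share, not a simple average.
Σ Nₕx̄ₕ = 2057·38.24 + 708·37.88 + 1811·43.24 + 3000·28.67 = 78659.68 + 26819.04 + 78307.64 + 86010 = 269796.36.
Divide by N: 269796.36 / 7576 = 35.6120... → 35.61.

35.61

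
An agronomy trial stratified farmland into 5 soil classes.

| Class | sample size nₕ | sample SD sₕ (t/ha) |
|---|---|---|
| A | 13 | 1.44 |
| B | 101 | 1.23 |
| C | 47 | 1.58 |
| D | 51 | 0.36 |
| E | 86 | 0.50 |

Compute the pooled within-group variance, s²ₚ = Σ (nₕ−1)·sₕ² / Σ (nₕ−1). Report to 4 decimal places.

Degrees of freedom: 12 + 100 + 46 + 50 + 85 = 293.
Σ(nₕ−1)sₕ² = 12·2.0736 + 100·1.5129 + 46·2.4964 + 50·0.1296 + 85·0.25 = 318.7376.
s²ₚ = 318.7376 / 293 = 1.087842... → 1.0878.

1.0878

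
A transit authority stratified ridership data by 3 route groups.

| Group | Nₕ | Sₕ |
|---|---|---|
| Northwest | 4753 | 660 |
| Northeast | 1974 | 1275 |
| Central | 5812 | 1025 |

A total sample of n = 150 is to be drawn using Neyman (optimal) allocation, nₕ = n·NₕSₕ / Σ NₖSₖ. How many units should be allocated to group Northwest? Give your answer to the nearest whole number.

41

Σ NₕSₕ = 4753·660 + 1974·1275 + 5812·1025 = 11611130.
Share for Northwest: 3136980/11611130 = 0.27017.
n_Northwest = 150 × 0.27017 = 40.526... → 41.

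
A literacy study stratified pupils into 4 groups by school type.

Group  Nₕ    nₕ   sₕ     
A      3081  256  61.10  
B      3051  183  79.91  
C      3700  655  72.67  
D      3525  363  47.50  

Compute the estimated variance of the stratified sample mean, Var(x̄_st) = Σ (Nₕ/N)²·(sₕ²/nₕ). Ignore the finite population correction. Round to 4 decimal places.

3.6481

N = 13357. Term for each stratum: Wₕ²sₕ²/nₕ.
Var(x̄_st) = 0.7759040 + 1.8206134 + 0.6186637 + 0.4328934 = 3.6480745 → 3.6481.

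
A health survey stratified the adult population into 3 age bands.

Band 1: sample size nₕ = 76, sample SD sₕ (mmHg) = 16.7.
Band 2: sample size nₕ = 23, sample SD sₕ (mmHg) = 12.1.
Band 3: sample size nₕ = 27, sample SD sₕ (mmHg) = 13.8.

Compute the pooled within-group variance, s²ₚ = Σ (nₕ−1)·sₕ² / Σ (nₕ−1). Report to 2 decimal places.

Degrees of freedom: 75 + 22 + 26 = 123.
Σ(nₕ−1)sₕ² = 75·278.89 + 22·146.41 + 26·190.44 = 29089.21.
s²ₚ = 29089.21 / 123 = 236.4976... → 236.50.

236.50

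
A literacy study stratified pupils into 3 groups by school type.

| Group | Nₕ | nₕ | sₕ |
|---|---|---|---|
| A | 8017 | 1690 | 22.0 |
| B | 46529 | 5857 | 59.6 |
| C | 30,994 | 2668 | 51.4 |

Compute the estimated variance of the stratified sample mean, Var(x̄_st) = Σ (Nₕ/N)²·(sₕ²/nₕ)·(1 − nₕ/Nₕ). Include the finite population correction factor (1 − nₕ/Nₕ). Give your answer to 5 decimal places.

0.27765

N = 85540. Term for each stratum: Wₕ²sₕ²/nₕ·(1−nₕ/Nₕ).
Var(x̄_st) = 0.00198532 + 0.15685489 + 0.11881323 = 0.27765343 → 0.27765.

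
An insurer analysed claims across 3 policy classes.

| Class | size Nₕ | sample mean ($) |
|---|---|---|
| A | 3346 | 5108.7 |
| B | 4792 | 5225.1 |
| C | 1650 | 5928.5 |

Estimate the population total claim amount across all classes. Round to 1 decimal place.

Population total = Σ Nₕ·x̄ₕ (each stratum's size times its mean).
3346·5108.7 + 4792·5225.1 + 1650·5928.5 = 17093710.2 + 25038679.2 + 9782025 = 51914414.4.

51914414.4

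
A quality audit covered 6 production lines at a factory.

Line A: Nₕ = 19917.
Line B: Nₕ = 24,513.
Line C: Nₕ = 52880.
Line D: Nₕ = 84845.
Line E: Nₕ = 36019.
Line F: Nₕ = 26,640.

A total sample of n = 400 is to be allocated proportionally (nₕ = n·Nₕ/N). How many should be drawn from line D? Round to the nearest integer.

139

N = 19917 + 24513 + 52880 + 84845 + 36019 + 26640 = 244814.
n_D = 400·84845/244814 = 138.628... → 139.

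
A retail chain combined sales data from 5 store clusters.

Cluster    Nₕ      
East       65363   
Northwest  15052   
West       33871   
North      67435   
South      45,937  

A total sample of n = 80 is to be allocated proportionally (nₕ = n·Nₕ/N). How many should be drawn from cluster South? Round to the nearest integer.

16

N = 65363 + 15052 + 33871 + 67435 + 45937 = 227658.
n_South = 80·45937/227658 = 16.142... → 16.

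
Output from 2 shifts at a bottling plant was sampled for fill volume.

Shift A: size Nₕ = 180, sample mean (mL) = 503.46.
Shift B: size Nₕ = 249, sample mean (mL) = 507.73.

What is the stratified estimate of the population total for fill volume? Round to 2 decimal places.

A: 180·503.46 = 90622.8
B: 249·507.73 = 126424.77
τ̂ = Σ Nₕx̄ₕ = 217047.57.

217047.57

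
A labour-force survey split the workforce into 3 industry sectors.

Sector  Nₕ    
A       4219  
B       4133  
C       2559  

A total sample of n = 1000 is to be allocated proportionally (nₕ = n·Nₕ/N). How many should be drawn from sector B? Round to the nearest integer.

N = 4219 + 4133 + 2559 = 10911.
n_B = 1000·4133/10911 = 378.792... → 379.

379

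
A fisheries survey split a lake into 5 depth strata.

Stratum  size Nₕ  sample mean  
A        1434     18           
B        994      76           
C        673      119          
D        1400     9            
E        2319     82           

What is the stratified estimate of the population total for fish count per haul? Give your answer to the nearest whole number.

A: 1434·18 = 25812
B: 994·76 = 75544
C: 673·119 = 80087
D: 1400·9 = 12600
E: 2319·82 = 190158
τ̂ = Σ Nₕx̄ₕ = 384201.

384201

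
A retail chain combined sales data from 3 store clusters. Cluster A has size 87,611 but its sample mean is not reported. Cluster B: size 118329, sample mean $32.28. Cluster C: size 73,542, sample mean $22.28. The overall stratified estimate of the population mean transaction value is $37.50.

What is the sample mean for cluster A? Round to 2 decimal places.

57.33

N = 87611 + 118329 + 73542 = 279482.
Overall total = μ·N = 37.50·279482 = 10480575.
Subtract the known strata: 118329·32.28 + 73542·22.28 = 5458175.88.
Remaining total for cluster A: 10480575 − 5458175.88 = 5022399.12.
Divide by its size: 5022399.12 / 87611 = 57.3261... → 57.33.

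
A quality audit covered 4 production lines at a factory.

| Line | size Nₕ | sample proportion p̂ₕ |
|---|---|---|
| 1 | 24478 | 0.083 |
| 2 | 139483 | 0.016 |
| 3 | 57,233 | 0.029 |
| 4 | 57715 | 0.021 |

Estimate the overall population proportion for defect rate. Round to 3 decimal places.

Wₕ = Nₕ/N with N = 278909: 0.0878, 0.5001, 0.2052, 0.2069.
p̂_st = 0.0878·0.083 + 0.5001·0.016 + 0.2052·0.029 + 0.2069·0.021 ≈ 0.02558... → 0.026.

0.026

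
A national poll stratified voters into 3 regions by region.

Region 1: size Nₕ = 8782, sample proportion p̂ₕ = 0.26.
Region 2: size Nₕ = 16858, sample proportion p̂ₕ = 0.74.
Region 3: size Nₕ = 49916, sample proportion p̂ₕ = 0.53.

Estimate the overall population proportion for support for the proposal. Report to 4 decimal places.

0.5455

Wₕ = Nₕ/N with N = 75556: 0.1162, 0.2231, 0.6606.
p̂_st = 0.1162·0.26 + 0.2231·0.74 + 0.6606·0.53 ≈ 0.545472... → 0.5455.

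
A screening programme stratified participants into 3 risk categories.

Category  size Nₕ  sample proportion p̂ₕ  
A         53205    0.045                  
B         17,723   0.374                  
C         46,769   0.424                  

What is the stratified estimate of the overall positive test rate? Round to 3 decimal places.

N = 53205 + 17723 + 46769 = 117697.
Overall proportion = Σ (Nₕ/N)·p̂ₕ.
Σ Nₕp̂ₕ = 2394.225 + 6628.402 + 19830.056 = 28852.683.
28852.683 / 117697 = 0.24514... → 0.245.

0.245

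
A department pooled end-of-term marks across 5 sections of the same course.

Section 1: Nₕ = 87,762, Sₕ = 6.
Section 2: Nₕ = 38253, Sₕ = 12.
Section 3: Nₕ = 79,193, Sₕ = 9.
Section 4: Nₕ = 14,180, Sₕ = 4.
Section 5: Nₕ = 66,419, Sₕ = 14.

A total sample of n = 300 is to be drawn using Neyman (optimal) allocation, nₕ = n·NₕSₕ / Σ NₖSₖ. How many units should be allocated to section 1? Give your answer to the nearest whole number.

59

1: NₕSₕ = 87762·6 = 526572
2: NₕSₕ = 38253·12 = 459036
3: NₕSₕ = 79193·9 = 712737
4: NₕSₕ = 14180·4 = 56720
5: NₕSₕ = 66419·14 = 929866
Σ NₕSₕ = 2684931.
n_1 = 300·526572/2684931 = 58.836... → 59.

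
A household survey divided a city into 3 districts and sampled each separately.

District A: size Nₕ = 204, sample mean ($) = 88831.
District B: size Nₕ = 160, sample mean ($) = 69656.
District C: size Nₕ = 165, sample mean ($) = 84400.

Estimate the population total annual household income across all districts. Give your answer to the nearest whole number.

A: 204·88831 = 18121524
B: 160·69656 = 11144960
C: 165·84400 = 13926000
τ̂ = Σ Nₕx̄ₕ = 43192484.

43192484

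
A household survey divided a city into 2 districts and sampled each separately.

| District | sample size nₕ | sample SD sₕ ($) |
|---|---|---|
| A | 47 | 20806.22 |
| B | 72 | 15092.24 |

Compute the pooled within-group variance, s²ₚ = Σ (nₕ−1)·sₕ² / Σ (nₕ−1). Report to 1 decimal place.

A: (47−1)·20806.22² = 46·432898790.6884 = 19913344371.6664
B: (72−1)·15092.24² = 71·227775708.2176 = 16172075283.4496
Numerator = 36085419655.116; denominator = Σ(nₕ−1) = 117.
s²ₚ = 36085419655.116/117 = 308422390.215... → 308422390.2.

308422390.2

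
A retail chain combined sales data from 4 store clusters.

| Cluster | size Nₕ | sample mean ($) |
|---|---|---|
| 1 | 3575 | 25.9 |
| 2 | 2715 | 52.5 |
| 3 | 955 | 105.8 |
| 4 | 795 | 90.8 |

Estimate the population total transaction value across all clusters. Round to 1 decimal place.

408355.0

Population total = Σ Nₕ·x̄ₕ (each stratum's size times its mean).
3575·25.9 + 2715·52.5 + 955·105.8 + 795·90.8 = 92592.5 + 142537.5 + 101039 + 72186 = 408355.0.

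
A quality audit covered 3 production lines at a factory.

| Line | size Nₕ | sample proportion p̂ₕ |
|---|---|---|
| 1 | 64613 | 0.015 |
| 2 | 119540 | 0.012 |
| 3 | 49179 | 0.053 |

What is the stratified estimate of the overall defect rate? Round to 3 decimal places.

Wₕ = Nₕ/N with N = 233332: 0.2769, 0.5123, 0.2108.
p̂_st = 0.2769·0.015 + 0.5123·0.012 + 0.2108·0.053 ≈ 0.02147... → 0.021.

0.021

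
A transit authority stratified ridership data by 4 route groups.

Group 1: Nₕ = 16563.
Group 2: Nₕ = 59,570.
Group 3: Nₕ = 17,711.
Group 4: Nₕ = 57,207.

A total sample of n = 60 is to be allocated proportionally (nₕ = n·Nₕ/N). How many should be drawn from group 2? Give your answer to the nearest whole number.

24

Share of group 2 = 59570/151051 = 0.39437.
Allocate 60 × 0.39437 = 23.662... → 24.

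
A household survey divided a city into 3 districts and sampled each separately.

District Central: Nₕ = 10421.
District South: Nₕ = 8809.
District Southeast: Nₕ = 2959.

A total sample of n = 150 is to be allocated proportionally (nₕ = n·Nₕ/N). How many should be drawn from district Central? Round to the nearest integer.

Share of district Central = 10421/22189 = 0.46965.
Allocate 150 × 0.46965 = 70.447... → 70.

70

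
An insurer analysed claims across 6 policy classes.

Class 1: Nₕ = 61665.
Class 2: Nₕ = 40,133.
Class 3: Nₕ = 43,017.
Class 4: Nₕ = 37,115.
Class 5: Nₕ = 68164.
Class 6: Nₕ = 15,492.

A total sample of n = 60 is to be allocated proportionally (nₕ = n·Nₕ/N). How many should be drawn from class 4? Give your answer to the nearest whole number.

8

Share of class 4 = 37115/265586 = 0.13975.
Allocate 60 × 0.13975 = 8.385... → 8.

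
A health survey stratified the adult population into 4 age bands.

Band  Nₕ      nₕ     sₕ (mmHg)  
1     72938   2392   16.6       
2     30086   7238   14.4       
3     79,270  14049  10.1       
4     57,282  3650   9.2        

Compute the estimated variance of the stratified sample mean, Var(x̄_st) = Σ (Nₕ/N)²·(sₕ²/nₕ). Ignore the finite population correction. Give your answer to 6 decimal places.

N = 239576. Term for each stratum: Wₕ²sₕ²/nₕ.
Var(x̄_st) = 0.010677660 + 0.000451803 + 0.000794929 + 0.001325661 = 0.013250053 → 0.013250.

0.013250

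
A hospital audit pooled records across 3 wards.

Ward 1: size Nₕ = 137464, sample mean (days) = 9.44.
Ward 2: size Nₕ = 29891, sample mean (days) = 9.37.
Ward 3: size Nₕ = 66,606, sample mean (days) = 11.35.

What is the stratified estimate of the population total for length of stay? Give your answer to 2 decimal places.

2333716.93

1: 137464·9.44 = 1297660.16
2: 29891·9.37 = 280078.67
3: 66606·11.35 = 755978.1
τ̂ = Σ Nₕx̄ₕ = 2333716.93.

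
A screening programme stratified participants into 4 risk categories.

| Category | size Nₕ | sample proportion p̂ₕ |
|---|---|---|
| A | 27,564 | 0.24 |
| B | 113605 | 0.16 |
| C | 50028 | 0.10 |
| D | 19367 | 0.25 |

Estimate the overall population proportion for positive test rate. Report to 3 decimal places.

0.164

Wₕ = Nₕ/N with N = 210564: 0.1309, 0.5395, 0.2376, 0.0920.
p̂_st = 0.1309·0.24 + 0.5395·0.16 + 0.2376·0.10 + 0.0920·0.25 ≈ 0.16449... → 0.164.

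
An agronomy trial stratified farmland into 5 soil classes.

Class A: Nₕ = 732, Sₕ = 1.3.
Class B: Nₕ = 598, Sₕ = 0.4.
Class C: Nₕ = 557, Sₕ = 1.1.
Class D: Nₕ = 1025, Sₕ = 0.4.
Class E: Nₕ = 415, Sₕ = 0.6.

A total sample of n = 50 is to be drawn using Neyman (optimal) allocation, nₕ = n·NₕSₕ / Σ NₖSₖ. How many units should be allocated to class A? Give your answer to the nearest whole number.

Σ NₕSₕ = 732·1.3 + 598·0.4 + 557·1.1 + 1025·0.4 + 415·0.6 = 2462.5.
Share for A: 951.6/2462.5 = 0.38644.
n_A = 50 × 0.38644 = 19.322... → 19.

19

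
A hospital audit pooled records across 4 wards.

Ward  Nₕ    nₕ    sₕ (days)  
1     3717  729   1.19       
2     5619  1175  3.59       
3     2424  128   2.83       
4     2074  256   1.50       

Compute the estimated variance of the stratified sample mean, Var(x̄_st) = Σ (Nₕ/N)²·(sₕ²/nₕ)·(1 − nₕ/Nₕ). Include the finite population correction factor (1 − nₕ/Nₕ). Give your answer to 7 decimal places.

0.0035366

N = 13834; Wₕ = Nₕ/N.
ward 1: (3717/13834)²·1.19²/729·(1 − 729/3717) = 0.0001127312
ward 2: (5619/13834)²·3.59²/1175·(1 − 1175/5619) = 0.0014311613
ward 3: (2424/13834)²·2.83²/128·(1 − 128/2424) = 0.0018195829
ward 4: (2074/13834)²·1.50²/256·(1 − 256/2074) = 0.0001731608
Sum = 0.0035366362 → 0.0035366.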